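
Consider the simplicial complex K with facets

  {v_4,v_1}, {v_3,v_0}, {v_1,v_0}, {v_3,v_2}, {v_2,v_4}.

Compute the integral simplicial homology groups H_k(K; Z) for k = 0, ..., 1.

Fix the vertex order v_0 < v_1 < v_2 < v_3 < v_4 and write every simplex with vertices in increasing order. Then dim K = 1 and the simplices of K are:

  0-simplices (5): [v_0], [v_1], [v_2], [v_3], [v_4]
  1-simplices (5): [v_0,v_1], [v_0,v_3], [v_1,v_4], [v_2,v_3], [v_2,v_4]

Hence C_0 ≅ Z^5, C_1 ≅ Z^5.

The boundary map ∂_1: C_1 → C_0 maps an edge to its endpoints' difference, ∂[p,q] = q − p.
This gives a 5×5 integer matrix of rank 4; reducing to Smith normal form yields diagonal entries (1,1,1,1).

Reading off H_k = ker ∂_k / im ∂_{k+1}:

  H_0: rank C_0 − rank ∂_1 = 5 − 4 = 1, and the invariant factors of ∂_1 are all 1, so H_0 = Z.
  H_1: rank ker ∂_1 − rank ∂_2 = (5 − 4) − 0 = 1, and there is no ∂_2, so H_1 = Z.

As a check, the Euler characteristic is 5 − 5 = 0, which agrees with 1 − 1 = 0.

H_0 = Z,  H_1 = Z.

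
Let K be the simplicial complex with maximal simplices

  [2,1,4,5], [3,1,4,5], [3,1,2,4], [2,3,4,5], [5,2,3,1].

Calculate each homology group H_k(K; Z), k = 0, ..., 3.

H_0 = Z,  H_1 = 0,  H_2 = 0,  H_3 = Z.

Fix the vertex order 1 < 2 < 3 < 4 < 5 and write every simplex with vertices in increasing order. Then dim K = 3 and the simplices of K are:

  0-simplices (5): [1], [2], [3], [4], [5]
  1-simplices (10): [1,2], [1,3], [1,4], [1,5], [2,3], [2,4], [2,5], [3,4], [3,5], [4,5]
  2-simplices (10): [1,2,3], [1,2,4], [1,2,5], [1,3,4], [1,3,5], [1,4,5], [2,3,4], [2,3,5], [2,4,5], [3,4,5]
  3-simplices (5): [1,2,3,4], [1,2,3,5], [1,2,4,5], [1,3,4,5], [2,3,4,5]

giving chain groups C_0 ≅ Z^5, C_1 ≅ Z^10, C_2 ≅ Z^10, C_3 ≅ Z^5.

Boundary ∂_1: C_1 → C_0 maps an edge to its endpoints' difference, ∂[p,q] = q − p. For instance
  ∂[1,5] = [5] − [1].
This gives a 5×10 integer matrix of rank 4; reducing to Smith normal form yields diagonal entries (1,1,1,1).

Boundary ∂_2: C_2 → C_1 acts by ∂[p,q,r] = [q,r] − [p,r] + [p,q]. For instance
  ∂[1,4,5] = [4,5] − [1,5] + [1,4],
  ∂[1,2,4] = [2,4] − [1,4] + [1,2].
As a 10×10 matrix over Z this has rank 6, with invariant factors (1,1,1,1,1,1).

∂_3: C_3 → C_2 sends each 3-simplex σ to the alternating sum Σ_i (−1)^i (σ with its i-th vertex removed). For instance
  ∂[1,2,4,5] = [2,4,5] − [1,4,5] + [1,2,5] − [1,2,4],
  ∂[1,2,3,5] = [2,3,5] − [1,3,5] + [1,2,5] − [1,2,3].
The resulting 10×5 matrix has rank 4, and its Smith normal form has invariant factors (1,1,1,1).

Now H_k = ker ∂_k / im ∂_{k+1}, so:

  H_0: rank C_0 − rank ∂_1 = 5 − 4 = 1, and the invariant factors of ∂_1 are all 1, so H_0 = Z.
  H_1: rank ker ∂_1 − rank ∂_2 = (10 − 4) − 6 = 0, and the invariant factors of ∂_2 are all 1, so H_1 = 0.
  H_2: rank ker ∂_2 − rank ∂_3 = (10 − 6) − 4 = 0, and the invariant factors of ∂_3 are all 1, so H_2 = 0.
  H_3: rank ker ∂_3 − rank ∂_4 = (5 − 4) − 0 = 1, and there is no ∂_4, so H_3 = Z.

As a check, the Euler characteristic is 5 − 10 + 10 − 5 = 0, which agrees with 1 − 0 + 0 − 1 = 0.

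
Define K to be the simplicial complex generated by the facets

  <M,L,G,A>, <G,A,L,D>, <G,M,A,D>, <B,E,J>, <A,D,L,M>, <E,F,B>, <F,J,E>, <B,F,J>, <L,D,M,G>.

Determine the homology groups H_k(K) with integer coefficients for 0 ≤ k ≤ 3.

Order the vertices as A < B < D < E < F < G < J < L < M. Listing each simplex with vertices in this order, K has dimension 3 with simplices:

  0-simplices (9): A, B, D, E, F, G, J, L, M
  1-simplices (16): AD, AG, AL, AM, BE, BF, BJ, DG, DL, DM, EF, EJ, FJ, GL, GM, LM
  2-simplices (14): ADG, ADL, ADM, AGL, AGM, ALM, BEF, BEJ, BFJ, DGL, DGM, DLM, EFJ, GLM
  3-simplices (5): ADGL, ADGM, ADLM, AGLM, DGLM

giving chain groups C_0 ≅ Z^9, C_1 ≅ Z^16, C_2 ≅ Z^14, C_3 ≅ Z^5.

∂_1: C_1 → C_0 is given by ∂[p,q] = [q] − [p]. For instance
  ∂AM = M − A.
The 9×16 boundary matrix has rank 7 and Smith normal form diag(1,1,1,1,1,1,1).

Boundary ∂_2: C_2 → C_1 maps a triangle to the signed sum of its edges. For instance
  ∂DLM = LM − DM + DL,
  ∂ADM = DM − AM + AD.
This gives a 16×14 integer matrix of rank 9; reducing to Smith normal form yields diagonal entries (1,1,1,1,1,1,1,1,1).

The boundary map ∂_3: C_3 → C_2 sends each 3-simplex σ to the alternating sum Σ_i (−1)^i (σ with its i-th vertex removed). For instance
  ∂ADGL = DGL − AGL + ADL − ADG,
  ∂DGLM = GLM − DLM + DGM − DGL.
The 14×5 boundary matrix has rank 4 and Smith normal form diag(1,1,1,1).

From H_k ≅ ker(∂_k) / im(∂_{k+1}) we obtain:

  H_0: rank C_0 − rank ∂_1 = 9 − 7 = 2, and the invariant factors of ∂_1 are all 1, so H_0 ≅ Z^2.
  H_1: rank ker ∂_1 − rank ∂_2 = (16 − 7) − 9 = 0, and the invariant factors of ∂_2 are all 1, so H_1 ≅ 0.
  H_2: rank ker ∂_2 − rank ∂_3 = (14 − 9) − 4 = 1, and the invariant factors of ∂_3 are all 1, so H_2 ≅ Z.
  H_3: rank ker ∂_3 − rank ∂_4 = (5 − 4) − 0 = 1, and there is no ∂_4, so H_3 ≅ Z.

H_0 = Z^2,  H_1 = 0,  H_2 = Z,  H_3 = Z.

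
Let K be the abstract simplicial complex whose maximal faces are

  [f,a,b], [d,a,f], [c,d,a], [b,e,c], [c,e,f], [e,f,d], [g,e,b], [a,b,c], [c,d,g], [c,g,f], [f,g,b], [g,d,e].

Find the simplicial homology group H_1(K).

K has 7 vertices, 18 edges, 12 triangles.
rank ∂_1 = 6, rank ∂_2 = 12 ⇒ b_1 = 18 − 6 − 12 = 0; ∂_2 has invariant factor(s) [2] giving torsion. So H_1 ≅ Z/2.

H_1 ≅ Z/2.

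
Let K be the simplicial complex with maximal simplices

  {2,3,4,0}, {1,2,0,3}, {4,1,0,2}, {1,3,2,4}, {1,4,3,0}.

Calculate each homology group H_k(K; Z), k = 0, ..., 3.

Fix the vertex order 0 < 1 < 2 < 3 < 4 and write every simplex with vertices in increasing order. Then dim K = 3 and the simplices of K are:

  0-simplices (5): [0], [1], [2], [3], [4]
  1-simplices (10): [0,1], [0,2], [0,3], [0,4], [1,2], [1,3], [1,4], [2,3], [2,4], [3,4]
  2-simplices (10): [0,1,2], [0,1,3], [0,1,4], [0,2,3], [0,2,4], [0,3,4], [1,2,3], [1,2,4], [1,3,4], [2,3,4]
  3-simplices (5): [0,1,2,3], [0,1,2,4], [0,1,3,4], [0,2,3,4], [1,2,3,4]

Hence C_0 ≅ Z^5, C_1 ≅ Z^10, C_2 ≅ Z^10, C_3 ≅ Z^5.

∂_1: C_1 → C_0 is given by ∂[p,q] = [q] − [p]. For instance
  ∂[3,4] = [4] − [3].
As a 5×10 matrix over Z this has rank 4, with invariant factors (1,1,1,1).

Boundary ∂_2: C_2 → C_1 acts by ∂[p,q,r] = [q,r] − [p,r] + [p,q]. For instance
  ∂[0,3,4] = [3,4] − [0,4] + [0,3],
  ∂[0,2,3] = [2,3] − [0,3] + [0,2].
The 10×10 boundary matrix has rank 6 and Smith normal form diag(1,1,1,1,1,1).

∂_3: C_3 → C_2 sends each 3-simplex σ to the alternating sum Σ_i (−1)^i (σ with its i-th vertex removed). For instance
  ∂[0,1,2,4] = [1,2,4] − [0,2,4] + [0,1,4] − [0,1,2],
  ∂[1,2,3,4] = [2,3,4] − [1,3,4] + [1,2,4] − [1,2,3].
This gives a 10×5 integer matrix of rank 4; reducing to Smith normal form yields diagonal entries (1,1,1,1).

Computing H_k = (kernel of ∂_k) / (image of ∂_{k+1}):

  H_0: rank C_0 − rank ∂_1 = 5 − 4 = 1, and the invariant factors of ∂_1 are all 1, so H_0 ≅ Z.
  H_1: rank ker ∂_1 − rank ∂_2 = (10 − 4) − 6 = 0, and the invariant factors of ∂_2 are all 1, so H_1 ≅ 0.
  H_2: rank ker ∂_2 − rank ∂_3 = (10 − 6) − 4 = 0, and the invariant factors of ∂_3 are all 1, so H_2 ≅ 0.
  H_3: rank ker ∂_3 − rank ∂_4 = (5 − 4) − 0 = 1, and there is no ∂_4, so H_3 ≅ Z.

As a check, the Euler characteristic is 5 − 10 + 10 − 5 = 0, which agrees with 1 − 0 + 0 − 1 = 0.

H_0 ≅ Z,  H_1 = 0,  H_2 = 0,  H_3 ≅ Z.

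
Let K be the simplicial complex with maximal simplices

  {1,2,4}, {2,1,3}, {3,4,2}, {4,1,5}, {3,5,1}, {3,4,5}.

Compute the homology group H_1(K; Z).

H_1 ≅ 0.

Order the vertices as 1 < 2 < 3 < 4 < 5. Listing each simplex with vertices in this order, K has dimension 2 with simplices:

  0-simplices (5): [1], [2], [3], [4], [5]
  1-simplices (9): [1,2], [1,3], [1,4], [1,5], [2,3], [2,4], [3,4], [3,5], [4,5]
  2-simplices (6): [1,2,3], [1,2,4], [1,3,5], [1,4,5], [2,3,4], [3,4,5]

so the chain groups are C_0 ≅ Z^5, C_1 ≅ Z^9, C_2 ≅ Z^6.

Boundary ∂_1: C_1 → C_0 maps an edge to its endpoints' difference, ∂[p,q] = q − p. For instance
  ∂[4,5] = [5] − [4].
The resulting 5×9 matrix has rank 4, and its Smith normal form has invariant factors (1,1,1,1).

The boundary map ∂_2: C_2 → C_1 sends each 2-simplex [p,q,r] to [q,r] − [p,r] + [p,q]. For instance
  ∂[1,2,4] = [2,4] − [1,4] + [1,2],
  ∂[1,2,3] = [2,3] − [1,3] + [1,2].
The 9×6 boundary matrix has rank 5 and Smith normal form diag(1,1,1,1,1).

Computing H_k = (kernel of ∂_k) / (image of ∂_{k+1}):

  H_1: rank ker ∂_1 − rank ∂_2 = (9 − 4) − 5 = 0, and the invariant factors of ∂_2 are all 1, so H_1 = 0.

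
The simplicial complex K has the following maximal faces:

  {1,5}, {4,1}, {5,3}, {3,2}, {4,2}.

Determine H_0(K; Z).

We work with the vertex ordering 1 < 2 < 3 < 4 < 5. The simplices of K, each written with vertices in increasing order, are:

  0-simplices (5): [1], [2], [3], [4], [5]
  1-simplices (5): [1,4], [1,5], [2,3], [2,4], [3,5]

so the chain groups are C_0 ≅ Z^5, C_1 ≅ Z^5.

∂_1: C_1 → C_0 sends each edge [p,q] (with p < q) to q − p.
The 5×5 boundary matrix has rank 4 and Smith normal form diag(1,1,1,1).

From H_k ≅ ker(∂_k) / im(∂_{k+1}) we obtain:

  H_0: rank C_0 − rank ∂_1 = 5 − 4 = 1, and the invariant factors of ∂_1 are all 1, so H_0 ≅ Z.

(K is a triangulation of the circle S^1.)

H_0 = Z.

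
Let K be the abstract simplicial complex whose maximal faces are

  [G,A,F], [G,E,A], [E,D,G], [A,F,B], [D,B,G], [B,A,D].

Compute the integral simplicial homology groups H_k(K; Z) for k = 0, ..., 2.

H_0 ≅ Z,  H_1 ≅ Z,  H_2 = 0.

Order the vertices as A < B < D < E < F < G. Listing each simplex with vertices in this order, K has dimension 2 with simplices:

  0-simplices (6): A, B, D, E, F, G
  1-simplices (12): AB, AD, AE, AF, AG, BD, BF, BG, DE, DG, EG, FG
  2-simplices (6): ABD, ABF, AEG, AFG, BDG, DEG

Hence C_0 ≅ Z^6, C_1 ≅ Z^12, C_2 ≅ Z^6.

The boundary map ∂_1: C_1 → C_0 is given by ∂[p,q] = [q] − [p]. For instance
  ∂AD = D − A.
As a 6×12 matrix over Z this has rank 5, with invariant factors (1,1,1,1,1).

Boundary ∂_2: C_2 → C_1 maps a triangle to the signed sum of its edges. For instance
  ∂BDG = DG − BG + BD,
  ∂AFG = FG − AG + AF.
The 12×6 boundary matrix has rank 6 and Smith normal form diag(1,1,1,1,1,1).

Now H_k = ker ∂_k / im ∂_{k+1}, so:

  H_0: rank C_0 − rank ∂_1 = 6 − 5 = 1, and the invariant factors of ∂_1 are all 1, so H_0 ≅ Z.
  H_1: rank ker ∂_1 − rank ∂_2 = (12 − 5) − 6 = 1, and the invariant factors of ∂_2 are all 1, so H_1 ≅ Z.
  H_2: rank ker ∂_2 − rank ∂_3 = (6 − 6) − 0 = 0, and there is no ∂_3, so H_2 ≅ 0.

As a check, the Euler characteristic is 6 − 12 + 6 = 0, which agrees with 1 − 1 + 0 = 0.
(K is a triangulation of the cylinder S^1 x I.)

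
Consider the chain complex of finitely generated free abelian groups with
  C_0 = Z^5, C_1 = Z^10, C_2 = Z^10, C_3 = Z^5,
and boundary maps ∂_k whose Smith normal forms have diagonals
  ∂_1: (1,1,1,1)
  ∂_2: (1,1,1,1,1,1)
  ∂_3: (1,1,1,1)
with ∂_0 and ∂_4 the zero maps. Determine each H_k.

H_0 = Z,  H_1 = 0,  H_2 = 0,  H_3 = Z.

H_0: b_0 = 5 − 0 − 4 = 1; torsion from ∂_1 factors > 1: none. So H_0 = Z.
H_1: b_1 = 10 − 4 − 6 = 0; torsion from ∂_2 factors > 1: none. So H_1 = 0.
H_2: b_2 = 10 − 6 − 4 = 0; torsion from ∂_3 factors > 1: none. So H_2 = 0.
H_3: b_3 = 5 − 4 − 0 = 1; torsion from ∂_4 factors > 1: none. So H_3 = Z.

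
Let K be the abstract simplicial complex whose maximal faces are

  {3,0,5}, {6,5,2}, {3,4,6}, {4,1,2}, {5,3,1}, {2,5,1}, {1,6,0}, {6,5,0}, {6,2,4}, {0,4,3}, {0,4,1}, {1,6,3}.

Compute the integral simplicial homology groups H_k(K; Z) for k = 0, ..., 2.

H_0 = Z,  H_1 = Z/2,  H_2 = 0.

Take the total order 0 < 1 < 2 < 3 < 4 < 5 < 6 on the vertex set. Then K (dimension 2) consists of the simplices:

  0-simplices (7): [0], [1], [2], [3], [4], [5], [6]
  1-simplices (18): [0,1], [0,3], [0,4], [0,5], [0,6], [1,2], [1,3], [1,4], [1,5], [1,6], [2,4], [2,5], [2,6], [3,4], [3,5], [3,6], [4,6], [5,6]
  2-simplices (12): [0,1,4], [0,1,6], [0,3,4], [0,3,5], [0,5,6], [1,2,4], [1,2,5], [1,3,5], [1,3,6], [2,4,6], [2,5,6], [3,4,6]

so the chain groups are C_0 ≅ Z^7, C_1 ≅ Z^18, C_2 ≅ Z^12.

The boundary map ∂_1: C_1 → C_0 sends each edge [p,q] (with p < q) to q − p. For instance
  ∂[1,6] = [6] − [1].
The 7×18 boundary matrix has rank 6 and Smith normal form diag(1,1,1,1,1,1).

The boundary map ∂_2: C_2 → C_1 acts by ∂[p,q,r] = [q,r] − [p,r] + [p,q]. For instance
  ∂[1,3,5] = [3,5] − [1,5] + [1,3],
  ∂[1,2,4] = [2,4] − [1,4] + [1,2].
This gives a 18×12 integer matrix of rank 12; reducing to Smith normal form yields diagonal entries (1,1,1,1,1,1,1,1,1,1,1,2).

Computing H_k = (kernel of ∂_k) / (image of ∂_{k+1}):

  H_0: rank C_0 − rank ∂_1 = 7 − 6 = 1, and the invariant factors of ∂_1 are all 1, so H_0 = Z.
  H_1: rank ker ∂_1 − rank ∂_2 = (18 − 6) − 12 = 0, and ∂_2 has invariant factor 2 > 1, so H_1 = Z/2.
  H_2: rank ker ∂_2 − rank ∂_3 = (12 − 12) − 0 = 0, and there is no ∂_3, so H_2 = 0.

(K is a triangulation of the real projective plane RP^2.)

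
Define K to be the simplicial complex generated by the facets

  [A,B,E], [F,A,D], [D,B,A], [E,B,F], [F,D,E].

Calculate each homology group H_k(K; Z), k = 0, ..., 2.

K has 5 vertices, 10 edges, 5 triangles.
rank ∂_0 = 0, rank ∂_1 = 4 ⇒ b_0 = 5 − 0 − 4 = 1; all invariant factors of ∂_1 are 1 so no torsion. So H_0 ≅ Z.
rank ∂_1 = 4, rank ∂_2 = 5 ⇒ b_1 = 10 − 4 − 5 = 1; all invariant factors of ∂_2 are 1 so no torsion. So H_1 ≅ Z.
rank ∂_2 = 5, rank ∂_3 = 0 ⇒ b_2 = 5 − 5 − 0 = 0. So H_2 ≅ 0.

H_0 = Z,  H_1 = Z,  H_2 = 0.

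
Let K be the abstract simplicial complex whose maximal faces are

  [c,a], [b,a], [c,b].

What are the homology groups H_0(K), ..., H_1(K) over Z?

We work with the vertex ordering a < b < c. The simplices of K, each written with vertices in increasing order, are:

  0-simplices (3): a, b, c
  1-simplices (3): ab, ac, bc

Hence C_0 ≅ Z^3, C_1 ≅ Z^3.

Boundary ∂_1: C_1 → C_0 maps an edge to its endpoints' difference, ∂[p,q] = q − p. For instance
  ∂ac = c − a.
As a 3×3 matrix over Z this has rank 2, with invariant factors (1,1).

Now H_k = ker ∂_k / im ∂_{k+1}, so:

  H_0: rank C_0 − rank ∂_1 = 3 − 2 = 1, and the invariant factors of ∂_1 are all 1, so H_0 ≅ Z.
  H_1: rank ker ∂_1 − rank ∂_2 = (3 − 2) − 0 = 1, and there is no ∂_2, so H_1 ≅ Z.

As a check, the Euler characteristic is 3 − 3 = 0, which agrees with 1 − 1 = 0.

H_0 = Z,  H_1 = Z.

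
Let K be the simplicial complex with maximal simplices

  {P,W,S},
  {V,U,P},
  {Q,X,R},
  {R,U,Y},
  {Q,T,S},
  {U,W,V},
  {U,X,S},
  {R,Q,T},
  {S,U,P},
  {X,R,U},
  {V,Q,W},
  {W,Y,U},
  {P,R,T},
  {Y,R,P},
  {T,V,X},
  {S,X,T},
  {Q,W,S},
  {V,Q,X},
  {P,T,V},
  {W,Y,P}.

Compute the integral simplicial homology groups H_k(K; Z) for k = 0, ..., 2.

H_0 ≅ Z,  H_1 ≅ Z × Z/2,  H_2 = 0.

Fix the vertex order P < Q < R < S < T < U < V < W < X < Y and write every simplex with vertices in increasing order. Then dim K = 2 and the simplices of K are:

  0-simplices (10): P, Q, R, S, T, U, V, W, X, Y
  1-simplices (30): PR, PS, PT, PU, PV, PW, PY, QR, QS, QT, QV, QW, QX, RT, RU, RX, RY, ST, SU, SW, SX, TV, TX, UV, UW, UX, UY, VW, VX, WY
  2-simplices (20): PRT, PRY, PSU, PSW, PTV, PUV, PWY, QRT, QRX, QST, QSW, QVW, QVX, RUX, RUY, STX, SUX, TVX, UVW, UWY

so the chain groups are C_0 ≅ Z^10, C_1 ≅ Z^30, C_2 ≅ Z^20.

∂_1: C_1 → C_0 maps an edge to its endpoints' difference, ∂[p,q] = q − p. For instance
  ∂PT = T − P.
The 10×30 boundary matrix has rank 9 and Smith normal form diag(1,1,1,1,1,1,1,1,1).

Boundary ∂_2: C_2 → C_1 sends each 2-simplex [p,q,r] to [q,r] − [p,r] + [p,q]. For instance
  ∂PRY = RY − PY + PR,
  ∂PSU = SU − PU + PS.
The 30×20 boundary matrix has rank 20 and Smith normal form diag(1,1,1,1,1,1,1,1,1,1,1,1,1,1,1,1,1,1,1,2).

From H_k ≅ ker(∂_k) / im(∂_{k+1}) we obtain:

  H_0: rank C_0 − rank ∂_1 = 10 − 9 = 1, and the invariant factors of ∂_1 are all 1, so H_0 ≅ Z.
  H_1: rank ker ∂_1 − rank ∂_2 = (30 − 9) − 20 = 1, and ∂_2 has invariant factor 2 > 1, so H_1 ≅ Z × Z/2.
  H_2: rank ker ∂_2 − rank ∂_3 = (20 − 20) − 0 = 0, and there is no ∂_3, so H_2 ≅ 0.

As a check, the Euler characteristic is 10 − 30 + 20 = 0, which agrees with 1 − 1 + 0 = 0.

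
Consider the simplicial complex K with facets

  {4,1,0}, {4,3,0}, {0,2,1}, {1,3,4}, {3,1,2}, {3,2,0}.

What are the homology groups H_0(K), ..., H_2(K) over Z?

Take the total order 0 < 1 < 2 < 3 < 4 on the vertex set. Then K (dimension 2) consists of the simplices:

  0-simplices (5): [0], [1], [2], [3], [4]
  1-simplices (9): [0,1], [0,2], [0,3], [0,4], [1,2], [1,3], [1,4], [2,3], [3,4]
  2-simplices (6): [0,1,2], [0,1,4], [0,2,3], [0,3,4], [1,2,3], [1,3,4]

so the chain groups are C_0 ≅ Z^5, C_1 ≅ Z^9, C_2 ≅ Z^6.

The boundary map ∂_1: C_1 → C_0 is given by ∂[p,q] = [q] − [p]. For instance
  ∂[0,2] = [2] − [0].
This gives a 5×9 integer matrix of rank 4; reducing to Smith normal form yields diagonal entries (1,1,1,1).

∂_2: C_2 → C_1 maps a triangle to the signed sum of its edges. For instance
  ∂[0,2,3] = [2,3] − [0,3] + [0,2],
  ∂[1,2,3] = [2,3] − [1,3] + [1,2].
This gives a 9×6 integer matrix of rank 5; reducing to Smith normal form yields diagonal entries (1,1,1,1,1).

Computing H_k = (kernel of ∂_k) / (image of ∂_{k+1}):

  H_0: rank C_0 − rank ∂_1 = 5 − 4 = 1, and the invariant factors of ∂_1 are all 1, so H_0 = Z.
  H_1: rank ker ∂_1 − rank ∂_2 = (9 − 4) − 5 = 0, and the invariant factors of ∂_2 are all 1, so H_1 = 0.
  H_2: rank ker ∂_2 − rank ∂_3 = (6 − 5) − 0 = 1, and there is no ∂_3, so H_2 = Z.

H_0 = Z,  H_1 = 0,  H_2 = Z.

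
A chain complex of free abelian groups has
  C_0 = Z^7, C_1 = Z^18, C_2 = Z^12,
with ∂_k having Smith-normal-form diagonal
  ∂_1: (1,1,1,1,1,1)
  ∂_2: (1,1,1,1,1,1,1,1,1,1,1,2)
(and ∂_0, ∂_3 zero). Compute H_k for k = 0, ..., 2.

H_0 = Z,  H_1 = Z/2,  H_2 = 0.

H_0: b_0 = 7 − 0 − 6 = 1; torsion from ∂_1 factors > 1: none. So H_0 = Z.
H_1: b_1 = 18 − 6 − 12 = 0; torsion from ∂_2 factors > 1: [2]. So H_1 = Z/2.
H_2: b_2 = 12 − 12 − 0 = 0; torsion from ∂_3 factors > 1: none. So H_2 = 0.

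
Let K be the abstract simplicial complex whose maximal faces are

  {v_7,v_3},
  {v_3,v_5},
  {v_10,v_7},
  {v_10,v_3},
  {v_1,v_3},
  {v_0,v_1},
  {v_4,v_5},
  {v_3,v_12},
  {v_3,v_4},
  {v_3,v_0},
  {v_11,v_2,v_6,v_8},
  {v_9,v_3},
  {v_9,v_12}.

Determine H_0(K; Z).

H_0 = Z^2.

Fix the vertex order v_0 < v_1 < v_2 < v_3 < v_4 < v_5 < v_6 < v_7 < v_8 < v_9 < v_10 < v_11 < v_12 and write every simplex with vertices in increasing order. Then dim K = 3 and the simplices of K are:

  0-simplices (13): [v_0], [v_1], [v_2], [v_3], [v_4], [v_5], [v_6], [v_7], [v_8], [v_9], [v_10], [v_11], [v_12]
  1-simplices (18): (18 of them)
  2-simplices (4): [v_2,v_6,v_8], [v_2,v_6,v_11], [v_2,v_8,v_11], [v_6,v_8,v_11]
  3-simplices (1): [v_2,v_6,v_8,v_11]

giving chain groups C_0 ≅ Z^13, C_1 ≅ Z^18, C_2 ≅ Z^4, C_3 ≅ Z^1.

∂_1: C_1 → C_0 is given by ∂[p,q] = [q] − [p].
This gives a 13×18 integer matrix of rank 11; reducing to Smith normal form yields diagonal entries (1,1,1,1,1,1,1,1,1,1,1).

Boundary ∂_2: C_2 → C_1 maps a triangle to the signed sum of its edges. For instance
  ∂[v_2,v_8,v_11] = [v_8,v_11] − [v_2,v_11] + [v_2,v_8],
  ∂[v_6,v_8,v_11] = [v_8,v_11] − [v_6,v_11] + [v_6,v_8].
The 18×4 boundary matrix has rank 3 and Smith normal form diag(1,1,1).

Boundary ∂_3: C_3 → C_2 sends each 3-simplex σ to the alternating sum Σ_i (−1)^i (σ with its i-th vertex removed). For instance
  ∂[v_2,v_6,v_8,v_11] = [v_6,v_8,v_11] − [v_2,v_8,v_11] + [v_2,v_6,v_11] − [v_2,v_6,v_8].
The 4×1 boundary matrix has rank 1 and Smith normal form diag(1).

From H_k ≅ ker(∂_k) / im(∂_{k+1}) we obtain:

  H_0: rank C_0 − rank ∂_1 = 13 − 11 = 2, and the invariant factors of ∂_1 are all 1, so H_0 ≅ Z^2.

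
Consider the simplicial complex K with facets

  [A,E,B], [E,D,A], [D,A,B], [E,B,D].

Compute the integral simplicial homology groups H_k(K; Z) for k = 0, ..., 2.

H_0 = Z,  H_1 = 0,  H_2 = Z.

We work with the vertex ordering A < B < D < E. The simplices of K, each written with vertices in increasing order, are:

  0-simplices (4): A, B, D, E
  1-simplices (6): AB, AD, AE, BD, BE, DE
  2-simplices (4): ABD, ABE, ADE, BDE

so the chain groups are C_0 ≅ Z^4, C_1 ≅ Z^6, C_2 ≅ Z^4.

Boundary ∂_1: C_1 → C_0 sends each edge [p,q] (with p < q) to q − p.
This gives a 4×6 integer matrix of rank 3; reducing to Smith normal form yields diagonal entries (1,1,1).

∂_2: C_2 → C_1 acts by ∂[p,q,r] = [q,r] − [p,r] + [p,q]. For instance
  ∂BDE = DE − BE + BD,
  ∂ABE = BE − AE + AB.
The 6×4 boundary matrix has rank 3 and Smith normal form diag(1,1,1).

Reading off H_k = ker ∂_k / im ∂_{k+1}:

  H_0: rank C_0 − rank ∂_1 = 4 − 3 = 1, and the invariant factors of ∂_1 are all 1, so H_0 = Z.
  H_1: rank ker ∂_1 − rank ∂_2 = (6 − 3) − 3 = 0, and the invariant factors of ∂_2 are all 1, so H_1 = 0.
  H_2: rank ker ∂_2 − rank ∂_3 = (4 − 3) − 0 = 1, and there is no ∂_3, so H_2 = Z.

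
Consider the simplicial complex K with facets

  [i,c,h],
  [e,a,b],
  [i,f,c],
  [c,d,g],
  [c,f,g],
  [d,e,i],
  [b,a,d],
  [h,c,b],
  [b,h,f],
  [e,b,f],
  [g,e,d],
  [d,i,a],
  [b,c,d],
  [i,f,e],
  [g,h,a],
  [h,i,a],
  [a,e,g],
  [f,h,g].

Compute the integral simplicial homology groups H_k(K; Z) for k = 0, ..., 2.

H_0 ≅ Z,  H_1 ≅ Z ⊕ Z/2,  H_2 = 0.

Fix the vertex order a < b < c < d < e < f < g < h < i and write every simplex with vertices in increasing order. Then dim K = 2 and the simplices of K are:

  0-simplices (9): a, b, c, d, e, f, g, h, i
  1-simplices (27): ab, ad, ae, ag, ah, ai, bc, bd, be, bf, bh, cd, cf, cg, ch, ci, de, dg, di, ef, eg, ei, fg, fh, fi, gh, hi
  2-simplices (18): abd, abe, adi, aeg, agh, ahi, bcd, bch, bef, bfh, cdg, cfg, cfi, chi, deg, dei, efi, fgh

Hence C_0 ≅ Z^9, C_1 ≅ Z^27, C_2 ≅ Z^18.

∂_1: C_1 → C_0 maps an edge to its endpoints' difference, ∂[p,q] = q − p. For instance
  ∂ch = h − c.
The 9×27 boundary matrix has rank 8 and Smith normal form diag(1,1,1,1,1,1,1,1).

∂_2: C_2 → C_1 maps a triangle to the signed sum of its edges. For instance
  ∂bfh = fh − bh + bf,
  ∂bef = ef − bf + be.
As a 27×18 matrix over Z this has rank 18, with invariant factors (1,1,1,1,1,1,1,1,1,1,1,1,1,1,1,1,1,2).

Now H_k = ker ∂_k / im ∂_{k+1}, so:

  H_0: rank C_0 − rank ∂_1 = 9 − 8 = 1, and the invariant factors of ∂_1 are all 1, so H_0 ≅ Z.
  H_1: rank ker ∂_1 − rank ∂_2 = (27 − 8) − 18 = 1, and ∂_2 has invariant factor 2 > 1, so H_1 ≅ Z ⊕ Z/2.
  H_2: rank ker ∂_2 − rank ∂_3 = (18 − 18) − 0 = 0, and there is no ∂_3, so H_2 ≅ 0.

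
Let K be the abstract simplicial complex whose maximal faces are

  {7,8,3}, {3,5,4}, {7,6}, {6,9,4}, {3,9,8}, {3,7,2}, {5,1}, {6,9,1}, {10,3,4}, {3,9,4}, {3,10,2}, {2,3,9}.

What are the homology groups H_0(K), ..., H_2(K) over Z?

Order the vertices as 1 < 2 < 3 < 4 < 5 < 6 < 7 < 8 < 9 < 10. Listing each simplex with vertices in this order, K has dimension 2 with simplices:

  0-simplices (10): [1], [2], [3], [4], [5], [6], [7], [8], [9], [10]
  1-simplices (21): [1,5], [1,6], [1,9], [2,3], [2,7], [2,9], [2,10], [3,4], [3,5], [3,7], [3,8], [3,9], [3,10], [4,5], [4,6], [4,9], [4,10], [6,7], [6,9], [7,8], [8,9]
  2-simplices (10): [1,6,9], [2,3,7], [2,3,9], [2,3,10], [3,4,5], [3,4,9], [3,4,10], [3,7,8], [3,8,9], [4,6,9]

Hence C_0 ≅ Z^10, C_1 ≅ Z^21, C_2 ≅ Z^10.

The boundary map ∂_1: C_1 → C_0 sends each edge [p,q] (with p < q) to q − p. For instance
  ∂[4,10] = [10] − [4].
The 10×21 boundary matrix has rank 9 and Smith normal form diag(1,1,1,1,1,1,1,1,1).

Boundary ∂_2: C_2 → C_1 maps a triangle to the signed sum of its edges. For instance
  ∂[3,4,10] = [4,10] − [3,10] + [3,4],
  ∂[3,7,8] = [7,8] − [3,8] + [3,7].
The 21×10 boundary matrix has rank 10 and Smith normal form diag(1,1,1,1,1,1,1,1,1,1).

Computing H_k = (kernel of ∂_k) / (image of ∂_{k+1}):

  H_0: rank C_0 − rank ∂_1 = 10 − 9 = 1, and the invariant factors of ∂_1 are all 1, so H_0 ≅ Z.
  H_1: rank ker ∂_1 − rank ∂_2 = (21 − 9) − 10 = 2, and the invariant factors of ∂_2 are all 1, so H_1 ≅ Z^2.
  H_2: rank ker ∂_2 − rank ∂_3 = (10 − 10) − 0 = 0, and there is no ∂_3, so H_2 ≅ 0.

As a check, the Euler characteristic is 10 − 21 + 10 = -1, which agrees with 1 − 2 + 0 = -1.

H_0 ≅ Z,  H_1 ≅ Z^2,  H_2 = 0.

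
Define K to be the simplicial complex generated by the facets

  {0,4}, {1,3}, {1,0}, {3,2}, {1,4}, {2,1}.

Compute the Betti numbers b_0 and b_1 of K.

Take the total order 0 < 1 < 2 < 3 < 4 on the vertex set. Then K (dimension 1) consists of the simplices:

  0-simplices (5): [0], [1], [2], [3], [4]
  1-simplices (6): [0,1], [0,4], [1,2], [1,3], [1,4], [2,3]

so the chain groups are C_0 ≅ Z^5, C_1 ≅ Z^6.

The boundary map ∂_1: C_1 → C_0 sends each edge [p,q] (with p < q) to q − p. For instance
  ∂[1,3] = [3] − [1].
As a 5×6 matrix over Z this has rank 4, with invariant factors (1,1,1,1).

From H_k ≅ ker(∂_k) / im(∂_{k+1}) we obtain:

  H_0: rank C_0 − rank ∂_1 = 5 − 4 = 1, and the invariant factors of ∂_1 are all 1, so H_0 = Z.
  H_1: rank ker ∂_1 − rank ∂_2 = (6 − 4) − 0 = 2, and there is no ∂_2, so H_1 = Z^2.

As a check, the Euler characteristic is 5 − 6 = -1, which agrees with 1 − 2 = -1.

Hence the Betti numbers are b_0 = 1, b_1 = 2.

b_0 = 1, b_1 = 2.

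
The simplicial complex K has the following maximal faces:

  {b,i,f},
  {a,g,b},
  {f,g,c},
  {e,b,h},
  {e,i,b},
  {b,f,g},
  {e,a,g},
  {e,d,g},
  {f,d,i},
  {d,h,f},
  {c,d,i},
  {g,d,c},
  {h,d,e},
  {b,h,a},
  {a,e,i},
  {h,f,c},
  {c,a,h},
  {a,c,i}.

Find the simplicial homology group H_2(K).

Fix the vertex order a < b < c < d < e < f < g < h < i and write every simplex with vertices in increasing order. Then dim K = 2 and the simplices of K are:

  0-simplices (9): a, b, c, d, e, f, g, h, i
  1-simplices (27): ab, ac, ae, ag, ah, ai, be, bf, bg, bh, bi, cd, cf, cg, ch, ci, de, df, dg, dh, di, eg, eh, ei, fg, fh, fi
  2-simplices (18): abg, abh, ach, aci, aeg, aei, beh, bei, bfg, bfi, cdg, cdi, cfg, cfh, deg, deh, dfh, dfi

Hence C_0 ≅ Z^9, C_1 ≅ Z^27, C_2 ≅ Z^18.

∂_1: C_1 → C_0 sends each edge [p,q] (with p < q) to q − p. For instance
  ∂dh = h − d.
As a 9×27 matrix over Z this has rank 8, with invariant factors (1,1,1,1,1,1,1,1).

∂_2: C_2 → C_1 acts by ∂[p,q,r] = [q,r] − [p,r] + [p,q]. For instance
  ∂abg = bg − ag + ab,
  ∂abh = bh − ah + ab.
The resulting 27×18 matrix has rank 18, and its Smith normal form has invariant factors (1,1,1,1,1,1,1,1,1,1,1,1,1,1,1,1,1,2).

Now H_k = ker ∂_k / im ∂_{k+1}, so:

  H_2: rank ker ∂_2 − rank ∂_3 = (18 − 18) − 0 = 0, and there is no ∂_3, so H_2 = 0.

H_2 ≅ 0.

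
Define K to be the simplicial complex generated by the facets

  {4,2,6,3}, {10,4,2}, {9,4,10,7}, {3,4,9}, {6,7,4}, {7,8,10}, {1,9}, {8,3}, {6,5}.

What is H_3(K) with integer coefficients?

Order the vertices as 1 < 2 < 3 < 4 < 5 < 6 < 7 < 8 < 9 < 10. Listing each simplex with vertices in this order, K has dimension 3 with simplices:

  0-simplices (10): [1], [2], [3], [4], [5], [6], [7], [8], [9], [10]
  1-simplices (20): [1,9], [2,3], [2,4], [2,6], [2,10], [3,4], [3,6], [3,8], [3,9], [4,6], [4,7], [4,9], [4,10], [5,6], [6,7], [7,8], [7,9], [7,10], [8,10], [9,10]
  2-simplices (12): [2,3,4], [2,3,6], [2,4,6], [2,4,10], [3,4,6], [3,4,9], [4,6,7], [4,7,9], [4,7,10], [4,9,10], [7,8,10], [7,9,10]
  3-simplices (2): [2,3,4,6], [4,7,9,10]

Hence C_0 ≅ Z^10, C_1 ≅ Z^20, C_2 ≅ Z^12, C_3 ≅ Z^2.

∂_1: C_1 → C_0 is given by ∂[p,q] = [q] − [p]. For instance
  ∂[2,10] = [10] − [2].
The 10×20 boundary matrix has rank 9 and Smith normal form diag(1,1,1,1,1,1,1,1,1).

Boundary ∂_2: C_2 → C_1 maps a triangle to the signed sum of its edges. For instance
  ∂[4,7,9] = [7,9] − [4,9] + [4,7],
  ∂[4,9,10] = [9,10] − [4,10] + [4,9].
As a 20×12 matrix over Z this has rank 10, with invariant factors (1,1,1,1,1,1,1,1,1,1).

∂_3: C_3 → C_2 sends each 3-simplex σ to the alternating sum Σ_i (−1)^i (σ with its i-th vertex removed). For instance
  ∂[2,3,4,6] = [3,4,6] − [2,4,6] + [2,3,6] − [2,3,4],
  ∂[4,7,9,10] = [7,9,10] − [4,9,10] + [4,7,10] − [4,7,9].
The resulting 12×2 matrix has rank 2, and its Smith normal form has invariant factors (1,1).

Computing H_k = (kernel of ∂_k) / (image of ∂_{k+1}):

  H_3: rank ker ∂_3 − rank ∂_4 = (2 − 2) − 0 = 0, and there is no ∂_4, so H_3 ≅ 0.

H_3 = 0.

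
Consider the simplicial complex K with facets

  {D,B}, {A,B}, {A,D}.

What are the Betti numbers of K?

b_0 = 1, b_1 = 1.

Fix the vertex order A < B < D and write every simplex with vertices in increasing order. Then dim K = 1 and the simplices of K are:

  0-simplices (3): A, B, D
  1-simplices (3): AB, AD, BD

Hence C_0 ≅ Z^3, C_1 ≅ Z^3.

∂_1: C_1 → C_0 maps an edge to its endpoints' difference, ∂[p,q] = q − p. For instance
  ∂AB = B − A.
As a 3×3 matrix over Z this has rank 2, with invariant factors (1,1).

Now H_k = ker ∂_k / im ∂_{k+1}, so:

  H_0: rank C_0 − rank ∂_1 = 3 − 2 = 1, and the invariant factors of ∂_1 are all 1, so H_0 = Z.
  H_1: rank ker ∂_1 − rank ∂_2 = (3 − 2) − 0 = 1, and there is no ∂_2, so H_1 = Z.

As a check, the Euler characteristic is 3 − 3 = 0, which agrees with 1 − 1 = 0.

Hence the Betti numbers are b_0 = 1, b_1 = 1.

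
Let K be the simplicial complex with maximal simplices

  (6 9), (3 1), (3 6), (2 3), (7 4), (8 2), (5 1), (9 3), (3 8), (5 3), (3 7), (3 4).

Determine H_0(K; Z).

Take the total order 1 < 2 < 3 < 4 < 5 < 6 < 7 < 8 < 9 on the vertex set. Then K (dimension 1) consists of the simplices:

  0-simplices (9): [1], [2], [3], [4], [5], [6], [7], [8], [9]
  1-simplices (12): [1,3], [1,5], [2,3], [2,8], [3,4], [3,5], [3,6], [3,7], [3,8], [3,9], [4,7], [6,9]

giving chain groups C_0 ≅ Z^9, C_1 ≅ Z^12.

The boundary map ∂_1: C_1 → C_0 maps an edge to its endpoints' difference, ∂[p,q] = q − p. For instance
  ∂[1,3] = [3] − [1].
The resulting 9×12 matrix has rank 8, and its Smith normal form has invariant factors (1,1,1,1,1,1,1,1).

Now H_k = ker ∂_k / im ∂_{k+1}, so:

  H_0: rank C_0 − rank ∂_1 = 9 − 8 = 1, and the invariant factors of ∂_1 are all 1, so H_0 = Z.

H_0 ≅ Z.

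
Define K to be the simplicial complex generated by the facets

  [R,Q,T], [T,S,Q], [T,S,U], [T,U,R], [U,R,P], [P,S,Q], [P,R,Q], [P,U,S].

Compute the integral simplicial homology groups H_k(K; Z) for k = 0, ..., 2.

Take the total order P < Q < R < S < T < U on the vertex set. Then K (dimension 2) consists of the simplices:

  0-simplices (6): P, Q, R, S, T, U
  1-simplices (12): PQ, PR, PS, PU, QR, QS, QT, RT, RU, ST, SU, TU
  2-simplices (8): PQR, PQS, PRU, PSU, QRT, QST, RTU, STU

giving chain groups C_0 ≅ Z^6, C_1 ≅ Z^12, C_2 ≅ Z^8.

The boundary map ∂_1: C_1 → C_0 is given by ∂[p,q] = [q] − [p].
As a 6×12 matrix over Z this has rank 5, with invariant factors (1,1,1,1,1).

∂_2: C_2 → C_1 sends each 2-simplex [p,q,r] to [q,r] − [p,r] + [p,q]. For instance
  ∂RTU = TU − RU + RT,
  ∂QST = ST − QT + QS.
The resulting 12×8 matrix has rank 7, and its Smith normal form has invariant factors (1,1,1,1,1,1,1).

Reading off H_k = ker ∂_k / im ∂_{k+1}:

  H_0: rank C_0 − rank ∂_1 = 6 − 5 = 1, and the invariant factors of ∂_1 are all 1, so H_0 ≅ Z.
  H_1: rank ker ∂_1 − rank ∂_2 = (12 − 5) − 7 = 0, and the invariant factors of ∂_2 are all 1, so H_1 ≅ 0.
  H_2: rank ker ∂_2 − rank ∂_3 = (8 − 7) − 0 = 1, and there is no ∂_3, so H_2 ≅ Z.

As a check, the Euler characteristic is 6 − 12 + 8 = 2, which agrees with 1 − 0 + 1 = 2.

H_0 = Z,  H_1 = 0,  H_2 = Z.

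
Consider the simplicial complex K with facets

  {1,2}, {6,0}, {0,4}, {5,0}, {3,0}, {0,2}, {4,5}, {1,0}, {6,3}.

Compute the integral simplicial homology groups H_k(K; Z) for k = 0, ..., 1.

Order the vertices as 0 < 1 < 2 < 3 < 4 < 5 < 6. Listing each simplex with vertices in this order, K has dimension 1 with simplices:

  0-simplices (7): [0], [1], [2], [3], [4], [5], [6]
  1-simplices (9): [0,1], [0,2], [0,3], [0,4], [0,5], [0,6], [1,2], [3,6], [4,5]

so the chain groups are C_0 ≅ Z^7, C_1 ≅ Z^9.

∂_1: C_1 → C_0 maps an edge to its endpoints' difference, ∂[p,q] = q − p.
This gives a 7×9 integer matrix of rank 6; reducing to Smith normal form yields diagonal entries (1,1,1,1,1,1).

Now H_k = ker ∂_k / im ∂_{k+1}, so:

  H_0: rank C_0 − rank ∂_1 = 7 − 6 = 1, and the invariant factors of ∂_1 are all 1, so H_0 = Z.
  H_1: rank ker ∂_1 − rank ∂_2 = (9 − 6) − 0 = 3, and there is no ∂_2, so H_1 = Z^3.

As a check, the Euler characteristic is 7 − 9 = -2, which agrees with 1 − 3 = -2.

H_0 = Z,  H_1 = Z^3.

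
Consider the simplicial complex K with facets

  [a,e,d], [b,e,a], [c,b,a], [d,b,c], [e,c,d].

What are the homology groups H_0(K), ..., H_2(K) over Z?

H_0 ≅ Z,  H_1 ≅ Z,  H_2 = 0.

We work with the vertex ordering a < b < c < d < e. The simplices of K, each written with vertices in increasing order, are:

  0-simplices (5): a, b, c, d, e
  1-simplices (10): ab, ac, ad, ae, bc, bd, be, cd, ce, de
  2-simplices (5): abc, abe, ade, bcd, cde

giving chain groups C_0 ≅ Z^5, C_1 ≅ Z^10, C_2 ≅ Z^5.

The boundary map ∂_1: C_1 → C_0 is given by ∂[p,q] = [q] − [p]. For instance
  ∂cd = d − c.
This gives a 5×10 integer matrix of rank 4; reducing to Smith normal form yields diagonal entries (1,1,1,1).

Boundary ∂_2: C_2 → C_1 acts by ∂[p,q,r] = [q,r] − [p,r] + [p,q]. For instance
  ∂ade = de − ae + ad,
  ∂cde = de − ce + cd.
This gives a 10×5 integer matrix of rank 5; reducing to Smith normal form yields diagonal entries (1,1,1,1,1).

From H_k ≅ ker(∂_k) / im(∂_{k+1}) we obtain:

  H_0: rank C_0 − rank ∂_1 = 5 − 4 = 1, and the invariant factors of ∂_1 are all 1, so H_0 = Z.
  H_1: rank ker ∂_1 − rank ∂_2 = (10 − 4) − 5 = 1, and the invariant factors of ∂_2 are all 1, so H_1 = Z.
  H_2: rank ker ∂_2 − rank ∂_3 = (5 − 5) − 0 = 0, and there is no ∂_3, so H_2 = 0.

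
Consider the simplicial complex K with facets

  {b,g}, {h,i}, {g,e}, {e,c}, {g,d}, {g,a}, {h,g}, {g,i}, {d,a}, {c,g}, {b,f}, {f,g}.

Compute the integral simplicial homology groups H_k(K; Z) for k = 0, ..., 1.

H_0 = Z,  H_1 = Z^4.

K has 9 vertices, 12 edges.
rank ∂_0 = 0, rank ∂_1 = 8 ⇒ b_0 = 9 − 0 − 8 = 1; all invariant factors of ∂_1 are 1 so no torsion. So H_0 ≅ Z.
rank ∂_1 = 8, rank ∂_2 = 0 ⇒ b_1 = 12 − 8 − 0 = 4. So H_1 ≅ Z^4.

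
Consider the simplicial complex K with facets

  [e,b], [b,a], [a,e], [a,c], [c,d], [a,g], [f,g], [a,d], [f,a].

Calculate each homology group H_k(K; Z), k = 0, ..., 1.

H_0 ≅ Z,  H_1 ≅ Z^3.

Order the vertices as a < b < c < d < e < f < g. Listing each simplex with vertices in this order, K has dimension 1 with simplices:

  0-simplices (7): a, b, c, d, e, f, g
  1-simplices (9): ab, ac, ad, ae, af, ag, be, cd, fg

Hence C_0 ≅ Z^7, C_1 ≅ Z^9.

Boundary ∂_1: C_1 → C_0 maps an edge to its endpoints' difference, ∂[p,q] = q − p. For instance
  ∂ac = c − a.
The 7×9 boundary matrix has rank 6 and Smith normal form diag(1,1,1,1,1,1).

Computing H_k = (kernel of ∂_k) / (image of ∂_{k+1}):

  H_0: rank C_0 − rank ∂_1 = 7 − 6 = 1, and the invariant factors of ∂_1 are all 1, so H_0 = Z.
  H_1: rank ker ∂_1 − rank ∂_2 = (9 − 6) − 0 = 3, and there is no ∂_2, so H_1 = Z^3.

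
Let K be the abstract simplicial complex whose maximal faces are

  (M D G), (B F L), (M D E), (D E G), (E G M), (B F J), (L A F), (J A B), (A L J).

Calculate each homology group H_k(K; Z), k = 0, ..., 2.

H_0 ≅ Z^2,  H_1 ≅ Z,  H_2 ≅ Z.

Order the vertices as A < B < D < E < F < G < J < L < M. Listing each simplex with vertices in this order, K has dimension 2 with simplices:

  0-simplices (9): A, B, D, E, F, G, J, L, M
  1-simplices (16): AB, AF, AJ, AL, BF, BJ, BL, DE, DG, DM, EG, EM, FJ, FL, GM, JL
  2-simplices (9): ABJ, AFL, AJL, BFJ, BFL, DEG, DEM, DGM, EGM

Hence C_0 ≅ Z^9, C_1 ≅ Z^16, C_2 ≅ Z^9.

∂_1: C_1 → C_0 maps an edge to its endpoints' difference, ∂[p,q] = q − p. For instance
  ∂BF = F − B.
As a 9×16 matrix over Z this has rank 7, with invariant factors (1,1,1,1,1,1,1).

∂_2: C_2 → C_1 sends each 2-simplex [p,q,r] to [q,r] − [p,r] + [p,q]. For instance
  ∂DEG = EG − DG + DE,
  ∂ABJ = BJ − AJ + AB.
As a 16×9 matrix over Z this has rank 8, with invariant factors (1,1,1,1,1,1,1,1).

Computing H_k = (kernel of ∂_k) / (image of ∂_{k+1}):

  H_0: rank C_0 − rank ∂_1 = 9 − 7 = 2, and the invariant factors of ∂_1 are all 1, so H_0 = Z^2.
  H_1: rank ker ∂_1 − rank ∂_2 = (16 − 7) − 8 = 1, and the invariant factors of ∂_2 are all 1, so H_1 = Z.
  H_2: rank ker ∂_2 − rank ∂_3 = (9 − 8) − 0 = 1, and there is no ∂_3, so H_2 = Z.

(K is a triangulation of the disjoint union of the 2-sphere S^2 and the Möbius band.)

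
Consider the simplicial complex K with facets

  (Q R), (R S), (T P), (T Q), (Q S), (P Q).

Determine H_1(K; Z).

We work with the vertex ordering P < Q < R < S < T. The simplices of K, each written with vertices in increasing order, are:

  0-simplices (5): P, Q, R, S, T
  1-simplices (6): PQ, PT, QR, QS, QT, RS

Hence C_0 ≅ Z^5, C_1 ≅ Z^6.

The boundary map ∂_1: C_1 → C_0 sends each edge [p,q] (with p < q) to q − p. For instance
  ∂PT = T − P.
The resulting 5×6 matrix has rank 4, and its Smith normal form has invariant factors (1,1,1,1).

Now H_k = ker ∂_k / im ∂_{k+1}, so:

  H_1: rank ker ∂_1 − rank ∂_2 = (6 − 4) − 0 = 2, and there is no ∂_2, so H_1 ≅ Z^2.

H_1 = Z^2.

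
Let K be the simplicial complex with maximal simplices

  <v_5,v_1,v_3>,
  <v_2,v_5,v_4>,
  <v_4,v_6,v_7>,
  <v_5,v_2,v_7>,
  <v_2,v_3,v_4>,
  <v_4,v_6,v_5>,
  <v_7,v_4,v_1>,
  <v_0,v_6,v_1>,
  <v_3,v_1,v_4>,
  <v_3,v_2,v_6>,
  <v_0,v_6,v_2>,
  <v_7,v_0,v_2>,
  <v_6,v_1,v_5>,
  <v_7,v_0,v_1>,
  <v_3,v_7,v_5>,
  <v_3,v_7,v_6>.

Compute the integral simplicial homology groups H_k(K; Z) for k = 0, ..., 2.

H_0 = Z,  H_1 = Z^2,  H_2 = Z.

Fix the vertex order v_0 < v_1 < v_2 < v_3 < v_4 < v_5 < v_6 < v_7 and write every simplex with vertices in increasing order. Then dim K = 2 and the simplices of K are:

  0-simplices (8): [v_0], [v_1], [v_2], [v_3], [v_4], [v_5], [v_6], [v_7]
  1-simplices (24): (24 of them)
  2-simplices (16): (16 of them)

Hence C_0 ≅ Z^8, C_1 ≅ Z^24, C_2 ≅ Z^16.

∂_1: C_1 → C_0 is given by ∂[p,q] = [q] − [p]. For instance
  ∂[v_1,v_7] = [v_7] − [v_1].
The 8×24 boundary matrix has rank 7 and Smith normal form diag(1,1,1,1,1,1,1).

The boundary map ∂_2: C_2 → C_1 acts by ∂[p,q,r] = [q,r] − [p,r] + [p,q]. For instance
  ∂[v_1,v_5,v_6] = [v_5,v_6] − [v_1,v_6] + [v_1,v_5],
  ∂[v_3,v_5,v_7] = [v_5,v_7] − [v_3,v_7] + [v_3,v_5].
This gives a 24×16 integer matrix of rank 15; reducing to Smith normal form yields diagonal entries (1,1,1,1,1,1,1,1,1,1,1,1,1,1,1).

Computing H_k = (kernel of ∂_k) / (image of ∂_{k+1}):

  H_0: rank C_0 − rank ∂_1 = 8 − 7 = 1, and the invariant factors of ∂_1 are all 1, so H_0 = Z.
  H_1: rank ker ∂_1 − rank ∂_2 = (24 − 7) − 15 = 2, and the invariant factors of ∂_2 are all 1, so H_1 = Z^2.
  H_2: rank ker ∂_2 − rank ∂_3 = (16 − 15) − 0 = 1, and there is no ∂_3, so H_2 = Z.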